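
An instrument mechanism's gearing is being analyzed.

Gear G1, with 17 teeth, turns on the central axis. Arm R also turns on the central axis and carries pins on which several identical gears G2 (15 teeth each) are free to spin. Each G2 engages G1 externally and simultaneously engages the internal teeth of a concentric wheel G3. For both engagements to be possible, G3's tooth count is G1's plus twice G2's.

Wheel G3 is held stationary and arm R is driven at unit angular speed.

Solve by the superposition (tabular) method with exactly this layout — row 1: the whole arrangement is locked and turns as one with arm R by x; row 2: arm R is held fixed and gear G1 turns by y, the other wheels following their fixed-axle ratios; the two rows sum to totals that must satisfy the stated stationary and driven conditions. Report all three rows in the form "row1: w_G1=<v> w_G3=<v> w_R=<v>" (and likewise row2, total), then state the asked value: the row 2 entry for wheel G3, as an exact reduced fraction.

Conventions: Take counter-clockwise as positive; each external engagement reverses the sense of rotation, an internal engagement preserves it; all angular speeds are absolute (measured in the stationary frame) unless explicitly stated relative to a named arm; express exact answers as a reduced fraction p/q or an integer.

recognized (axles ride arm R): planetary set, 17/15/47 teeth
row 1 (train locked, turned with arm): all members turn x
row 2: sun turns y, ring = −(17/47)·y, arm 0
boundary: total ω_ring = x − (17/47)·y = 0 and total ω_arm = x = 1  ⇒  y = 47/17, x = 1
row 2 ring = −(17/47)·47/17 = -1
totals (row 1 + row 2): sun 1 + 47/17 = 64/17, ring 1 + (-1) = 0, arm 1 + 0 = 1
asked cell (row2, ring) = -1

row1: w_G1=1 w_G3=1 w_R=1
row2: w_G1=47/17 w_G3=-1 w_R=0
total: w_G1=64/17 w_G3=0 w_R=1
asked value: -1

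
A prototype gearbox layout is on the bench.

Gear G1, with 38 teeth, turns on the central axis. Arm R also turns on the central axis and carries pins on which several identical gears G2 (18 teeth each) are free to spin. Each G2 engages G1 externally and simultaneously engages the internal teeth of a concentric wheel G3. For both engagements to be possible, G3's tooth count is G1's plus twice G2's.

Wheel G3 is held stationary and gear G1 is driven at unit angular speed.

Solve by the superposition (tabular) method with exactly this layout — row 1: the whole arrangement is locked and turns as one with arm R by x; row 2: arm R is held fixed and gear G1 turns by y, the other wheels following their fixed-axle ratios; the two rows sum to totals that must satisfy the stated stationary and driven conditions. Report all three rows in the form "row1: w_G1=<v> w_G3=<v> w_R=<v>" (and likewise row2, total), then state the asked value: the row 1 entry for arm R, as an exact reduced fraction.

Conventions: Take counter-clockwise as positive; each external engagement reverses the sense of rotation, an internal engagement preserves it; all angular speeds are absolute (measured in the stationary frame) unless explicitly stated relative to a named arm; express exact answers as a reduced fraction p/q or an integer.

class = planetary set [G3 = 38+2·18 = 74; Willis about the carrier]
row 1 (train locked, turned with arm): all members turn x
row 2 — arm fixed, fixed-axis ratios: sun y, ring −(38/74)·y, arm 0
boundary: total ω_ring = x − (38/74)·y = 0 and total ω_sun = x + y = 1  ⇒  y = 37/56, x = 19/56
row 2 ring = −(38/74)·37/56 = -19/56
totals (row 1 + row 2): sun 19/56 + 37/56 = 1, ring 19/56 + (-19/56) = 0, arm 19/56 + 0 = 19/56
asked cell (row1, arm) = 19/56

row1: w_G1=19/56 w_G3=19/56 w_R=19/56
row2: w_G1=37/56 w_G3=-19/56 w_R=0
total: w_G1=1 w_G3=0 w_R=19/56
asked value: 19/56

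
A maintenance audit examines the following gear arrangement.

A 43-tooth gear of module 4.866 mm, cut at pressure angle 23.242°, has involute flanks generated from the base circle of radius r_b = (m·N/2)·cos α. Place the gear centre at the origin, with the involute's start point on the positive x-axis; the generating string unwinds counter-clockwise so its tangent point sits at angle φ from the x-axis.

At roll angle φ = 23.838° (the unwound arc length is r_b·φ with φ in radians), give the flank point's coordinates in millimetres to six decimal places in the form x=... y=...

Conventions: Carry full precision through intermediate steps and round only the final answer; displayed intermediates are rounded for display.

x=104.092084 y=2.267971

recognized (one wheel, involute flank): single-mesh tooth geometry, m = 4.866, N = 43
pitch radius r_p = m·N/2 = 4.866·43/2 = 104.619000
base radius r_b = r_p·cos α = 104.619000·cos 23.242° = 96.128783
roll angle φ = 23.838° = 0.41605159 rad
x = r_b·(cos φ + φ·sin φ) = 104.092084
y = r_b·(sin φ − φ·cos φ) = 2.267971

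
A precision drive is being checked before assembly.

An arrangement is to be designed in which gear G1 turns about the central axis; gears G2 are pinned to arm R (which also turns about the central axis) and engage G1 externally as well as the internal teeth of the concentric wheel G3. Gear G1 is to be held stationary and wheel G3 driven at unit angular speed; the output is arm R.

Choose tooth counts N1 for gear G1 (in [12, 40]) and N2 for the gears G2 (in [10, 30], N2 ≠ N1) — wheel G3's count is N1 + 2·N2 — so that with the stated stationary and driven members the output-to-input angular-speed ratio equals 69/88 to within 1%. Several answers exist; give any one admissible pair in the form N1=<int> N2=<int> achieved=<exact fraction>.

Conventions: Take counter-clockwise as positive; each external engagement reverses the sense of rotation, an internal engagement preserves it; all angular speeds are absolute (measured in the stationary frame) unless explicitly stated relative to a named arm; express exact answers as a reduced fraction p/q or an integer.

class = planetary set [ratio 69/88 wanted; Willis about the carrier]
Willis with ω_sun = 0: ω_arm/ω_ring = N3/(N1+N3); set equal to 69/88  ⇒  N3/N1 = (69/88)/(1 − 69/88) = 69/19
N3 = N1 + 2·N2  ⇒  N2/N1 = (N3/N1 − 1)/2 = (69/19 − 1)/2 = 25/19
smallest multiple with N1 ≥ 12 and N2 ≥ 10: k = 1  ⇒  N1 = 1·19 = 19, N2 = 1·25 = 25 (N1 ≤ 40, N2 ≤ 30, N2 ≠ N1 ✓), N3 = 19 + 2·25 = 69
check: N3/(N1+N3) with N1 = 19, N3 = 69 gives 69/88; |achieved − target| = 0 ≤ 69/8800 ✓

N1=19 N2=25 achieved=69/88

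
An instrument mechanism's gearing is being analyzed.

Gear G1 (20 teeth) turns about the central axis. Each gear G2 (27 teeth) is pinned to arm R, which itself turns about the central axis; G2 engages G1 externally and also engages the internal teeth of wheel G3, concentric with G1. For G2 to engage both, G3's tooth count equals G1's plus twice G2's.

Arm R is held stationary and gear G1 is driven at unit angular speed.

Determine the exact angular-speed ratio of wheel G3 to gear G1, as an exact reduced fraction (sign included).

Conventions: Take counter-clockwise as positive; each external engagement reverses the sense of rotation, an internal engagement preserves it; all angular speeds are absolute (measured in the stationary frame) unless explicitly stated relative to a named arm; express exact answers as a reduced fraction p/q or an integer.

topology: planetary set — G1 20T / G2 27T / G3 74T, arm = carrier (Willis)
ring teeth: 20 + 2·27 = 74
20(ω_sun−ω_arm) = −74(ω_ring−ω_arm),  ω_arm = 0, ω_sun = 1
ω_ring = 0 − (20/74)(1−0) = -10/37
ω_out/ω_in = -10/37

-10/37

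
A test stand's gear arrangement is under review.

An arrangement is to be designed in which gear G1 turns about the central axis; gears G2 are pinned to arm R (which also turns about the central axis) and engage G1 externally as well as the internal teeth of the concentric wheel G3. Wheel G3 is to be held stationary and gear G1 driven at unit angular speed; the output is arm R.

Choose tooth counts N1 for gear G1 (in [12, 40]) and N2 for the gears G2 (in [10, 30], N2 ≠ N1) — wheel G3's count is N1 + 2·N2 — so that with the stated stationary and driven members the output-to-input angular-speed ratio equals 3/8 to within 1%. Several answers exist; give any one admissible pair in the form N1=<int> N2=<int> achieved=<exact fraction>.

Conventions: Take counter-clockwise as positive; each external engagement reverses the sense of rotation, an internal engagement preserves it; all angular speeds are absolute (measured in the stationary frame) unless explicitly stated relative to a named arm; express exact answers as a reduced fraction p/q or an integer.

planetary set to be sized for 3/8 (Willis relation)
Willis with ω_ring = 0: ω_arm/ω_sun = N1/(N1+N3); set equal to 3/8  ⇒  N3/N1 = 1/(3/8) − 1 = 5/3
N3 = N1 + 2·N2  ⇒  N2/N1 = (N3/N1 − 1)/2 = (5/3 − 1)/2 = 1/3
smallest multiple with N1 ≥ 12 and N2 ≥ 10: k = 10  ⇒  N1 = 10·3 = 30, N2 = 10·1 = 10 (N1 ≤ 40, N2 ≤ 30, N2 ≠ N1 ✓), N3 = 30 + 2·10 = 50
check: N1/(N1+N3) with N1 = 30, N3 = 50 gives 3/8; |achieved − target| = 0 ≤ 3/800 ✓

N1=30 N2=10 achieved=3/8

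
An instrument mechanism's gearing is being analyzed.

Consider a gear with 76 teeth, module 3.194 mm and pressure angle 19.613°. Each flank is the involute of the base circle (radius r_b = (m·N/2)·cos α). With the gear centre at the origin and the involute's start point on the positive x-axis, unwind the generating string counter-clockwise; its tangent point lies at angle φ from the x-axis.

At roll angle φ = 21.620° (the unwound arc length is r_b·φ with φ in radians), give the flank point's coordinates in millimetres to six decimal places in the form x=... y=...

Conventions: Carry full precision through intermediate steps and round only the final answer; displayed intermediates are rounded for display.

x=122.182189 y=2.018563

recognized (one wheel, involute flank): single-mesh tooth geometry, m = 3.194, N = 76
pitch radius r_p = m·N/2 = 3.194·76/2 = 121.372000
base radius r_b = r_p·cos α = 121.372000·cos 19.613° = 114.330156
roll angle φ = 21.620° = 0.37734018 rad
x = r_b·(cos φ + φ·sin φ) = 122.182189
y = r_b·(sin φ − φ·cos φ) = 2.018563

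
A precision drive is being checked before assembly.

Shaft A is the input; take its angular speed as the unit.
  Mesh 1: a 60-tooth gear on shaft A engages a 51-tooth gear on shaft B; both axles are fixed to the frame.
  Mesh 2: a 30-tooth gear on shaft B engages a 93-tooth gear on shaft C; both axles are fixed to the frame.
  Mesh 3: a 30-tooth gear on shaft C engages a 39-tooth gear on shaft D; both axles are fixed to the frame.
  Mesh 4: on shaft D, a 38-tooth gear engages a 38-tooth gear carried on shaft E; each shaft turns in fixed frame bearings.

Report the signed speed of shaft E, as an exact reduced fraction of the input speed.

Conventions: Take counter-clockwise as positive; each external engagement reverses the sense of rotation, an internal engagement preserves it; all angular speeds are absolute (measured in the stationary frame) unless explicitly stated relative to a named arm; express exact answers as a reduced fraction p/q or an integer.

4-mesh fixed-axis compound train (all bearings frame-fixed)
mesh 1 [60T→51T]: |ω|/ω_in = 1×60/51 = 20/17, sense flips to −
mesh 2 [30T→93T]: |ω|/ω_in = (20/17)×30/93 = 200/527, sense flips to +
mesh 3 [30T→39T]: |ω|/ω_in = (200/527)×30/39 = 2000/6851, sense flips to −
mesh 4 [38T→38T]: |ω|/ω_in = (2000/6851)×38/38 = 2000/6851, sense flips to +
signed output speed (× input speed) = 2000/6851

2000/6851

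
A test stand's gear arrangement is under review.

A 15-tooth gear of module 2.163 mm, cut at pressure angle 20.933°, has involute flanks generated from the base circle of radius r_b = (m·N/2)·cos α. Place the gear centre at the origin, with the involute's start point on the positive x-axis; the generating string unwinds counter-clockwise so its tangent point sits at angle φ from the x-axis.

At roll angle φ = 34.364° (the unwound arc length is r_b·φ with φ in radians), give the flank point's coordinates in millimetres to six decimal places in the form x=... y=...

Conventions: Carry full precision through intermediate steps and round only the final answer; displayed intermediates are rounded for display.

x=17.636762 y=1.050951

topology: single-mesh involute geometry — m = 2.163, N = 15
pitch radius r_p = m·N/2 = 2.163·15/2 = 16.222500
base radius r_b = r_p·cos α = 16.222500·cos 20.933° = 15.151796
roll angle φ = 34.364° = 0.59976494 rad
x = r_b·(cos φ + φ·sin φ) = 17.636762
y = r_b·(sin φ − φ·cos φ) = 1.050951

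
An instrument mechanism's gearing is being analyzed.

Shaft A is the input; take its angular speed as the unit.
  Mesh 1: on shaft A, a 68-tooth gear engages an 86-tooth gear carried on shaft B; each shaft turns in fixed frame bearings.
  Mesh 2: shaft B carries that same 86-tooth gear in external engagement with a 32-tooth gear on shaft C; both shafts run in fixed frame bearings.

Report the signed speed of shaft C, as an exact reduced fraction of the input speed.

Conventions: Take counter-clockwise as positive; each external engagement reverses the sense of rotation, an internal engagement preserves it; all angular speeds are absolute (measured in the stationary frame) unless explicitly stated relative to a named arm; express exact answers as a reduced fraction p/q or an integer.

17/8

2-mesh fixed-axis compound train (all bearings frame-fixed)
mesh 1 [68T→86T]: |ω|/ω_in = 1×68/86 = 34/43, sense flips to −
mesh 2 [86T→32T]: |ω|/ω_in = (34/43)×86/32 = 17/8, sense flips to +
signed output speed (× input speed) = 17/8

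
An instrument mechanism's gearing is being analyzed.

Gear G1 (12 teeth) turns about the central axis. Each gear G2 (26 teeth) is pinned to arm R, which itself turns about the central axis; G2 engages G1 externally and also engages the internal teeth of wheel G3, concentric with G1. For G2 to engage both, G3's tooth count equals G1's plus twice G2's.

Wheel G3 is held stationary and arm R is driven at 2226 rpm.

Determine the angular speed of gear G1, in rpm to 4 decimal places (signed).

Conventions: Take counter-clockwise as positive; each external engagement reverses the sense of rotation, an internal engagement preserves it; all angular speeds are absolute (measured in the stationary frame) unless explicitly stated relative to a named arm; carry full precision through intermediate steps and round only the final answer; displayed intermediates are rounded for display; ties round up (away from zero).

recognized (axles ride arm R): planetary set, 12/26/64 teeth
normalise by the input: solve with ω_arm = 1, then scale by 2226 rpm
ring teeth: 12 + 2·26 = 64
12(ω_sun−ω_arm) = −64(ω_ring−ω_arm),  ω_ring = 0, ω_arm = 1
ω_sun = 1 − (64/12)(0−1) = 19/3
scale: ω_sun = 19/3 × 2226 rpm = +14098.0000 rpm

+14098.0000 rpm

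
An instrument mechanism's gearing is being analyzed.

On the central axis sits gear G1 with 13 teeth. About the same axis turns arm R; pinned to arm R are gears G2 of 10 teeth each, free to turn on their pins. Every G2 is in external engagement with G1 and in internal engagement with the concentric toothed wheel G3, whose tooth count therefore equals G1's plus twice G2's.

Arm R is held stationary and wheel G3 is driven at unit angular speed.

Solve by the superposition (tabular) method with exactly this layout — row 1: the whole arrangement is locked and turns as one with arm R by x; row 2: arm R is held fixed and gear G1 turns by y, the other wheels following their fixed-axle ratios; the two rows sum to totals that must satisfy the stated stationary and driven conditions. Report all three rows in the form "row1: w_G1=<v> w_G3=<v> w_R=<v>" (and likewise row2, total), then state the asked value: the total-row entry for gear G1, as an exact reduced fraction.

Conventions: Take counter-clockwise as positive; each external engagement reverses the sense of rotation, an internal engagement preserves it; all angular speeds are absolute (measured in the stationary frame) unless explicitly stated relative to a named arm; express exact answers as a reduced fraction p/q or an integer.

topology: planetary set — G1 13T / G2 10T / G3 33T, arm = carrier (Willis)
row 1 (train locked, turned with arm): all members turn x
row 2: sun turns y, ring = −(13/33)·y, arm 0
boundary: total ω_arm = x = 0 and total ω_ring = x − (13/33)·y = 1  ⇒  y = -33/13, x = 0
row 2 ring = −(13/33)·(-33/13) = 1
totals (row 1 + row 2): sun 0 + (-33/13) = -33/13, ring 0 + 1 = 1, arm 0 + 0 = 0
asked cell (total, sun) = -33/13

row1: w_G1=0 w_G3=0 w_R=0
row2: w_G1=-33/13 w_G3=1 w_R=0
total: w_G1=-33/13 w_G3=1 w_R=0
asked value: -33/13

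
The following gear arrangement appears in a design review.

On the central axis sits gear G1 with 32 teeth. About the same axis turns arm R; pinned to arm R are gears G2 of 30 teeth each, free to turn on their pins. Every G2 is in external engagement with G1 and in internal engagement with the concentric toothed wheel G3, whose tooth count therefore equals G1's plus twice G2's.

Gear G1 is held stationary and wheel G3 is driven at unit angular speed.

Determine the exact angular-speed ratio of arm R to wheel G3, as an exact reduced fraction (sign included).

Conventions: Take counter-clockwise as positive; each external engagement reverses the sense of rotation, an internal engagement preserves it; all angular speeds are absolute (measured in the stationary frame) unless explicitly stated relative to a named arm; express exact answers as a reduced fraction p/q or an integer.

class = planetary set [G3 = 32+2·30 = 92; Willis about the carrier]
ring teeth: 32 + 2·30 = 92
32(ω_sun−ω_arm) = −92(ω_ring−ω_arm),  ω_sun = 0, ω_ring = 1
32(0−ω_arm) = −92(1−ω_arm)  ⇒  124·ω_arm = 92  ⇒  ω_arm = 23/31
ω_out/ω_in = 23/31

23/31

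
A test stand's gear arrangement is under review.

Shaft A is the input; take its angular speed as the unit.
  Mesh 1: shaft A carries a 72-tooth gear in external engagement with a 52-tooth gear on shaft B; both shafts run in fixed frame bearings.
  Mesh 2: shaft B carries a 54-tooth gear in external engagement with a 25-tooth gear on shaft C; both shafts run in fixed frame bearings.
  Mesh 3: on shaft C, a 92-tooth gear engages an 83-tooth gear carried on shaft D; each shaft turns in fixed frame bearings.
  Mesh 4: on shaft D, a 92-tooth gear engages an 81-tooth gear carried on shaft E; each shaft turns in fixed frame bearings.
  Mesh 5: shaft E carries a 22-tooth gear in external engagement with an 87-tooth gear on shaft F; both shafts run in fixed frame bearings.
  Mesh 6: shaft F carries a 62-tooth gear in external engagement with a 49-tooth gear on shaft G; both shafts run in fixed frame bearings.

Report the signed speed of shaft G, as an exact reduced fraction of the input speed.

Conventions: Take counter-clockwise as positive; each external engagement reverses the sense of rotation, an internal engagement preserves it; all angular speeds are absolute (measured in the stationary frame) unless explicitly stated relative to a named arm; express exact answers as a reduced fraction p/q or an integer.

6-mesh fixed-axis compound train (all bearings frame-fixed)
mesh 1 [72T→52T]: |ω|/ω_in = 1×72/52 = 18/13, sense flips to −
mesh 2 [54T→25T]: |ω|/ω_in = (18/13)×54/25 = 972/325, sense flips to +
mesh 3 [92T→83T]: |ω|/ω_in = (972/325)×92/83 = 89424/26975, sense flips to −
mesh 4 [92T→81T]: |ω|/ω_in = (89424/26975)×92/81 = 101568/26975, sense flips to +
mesh 5 [22T→87T]: |ω|/ω_in = (101568/26975)×22/87 = 744832/782275, sense flips to −
mesh 6 [62T→49T]: |ω|/ω_in = (744832/782275)×62/49 = 46179584/38331475, sense flips to +
signed output speed (× input speed) = 46179584/38331475

46179584/38331475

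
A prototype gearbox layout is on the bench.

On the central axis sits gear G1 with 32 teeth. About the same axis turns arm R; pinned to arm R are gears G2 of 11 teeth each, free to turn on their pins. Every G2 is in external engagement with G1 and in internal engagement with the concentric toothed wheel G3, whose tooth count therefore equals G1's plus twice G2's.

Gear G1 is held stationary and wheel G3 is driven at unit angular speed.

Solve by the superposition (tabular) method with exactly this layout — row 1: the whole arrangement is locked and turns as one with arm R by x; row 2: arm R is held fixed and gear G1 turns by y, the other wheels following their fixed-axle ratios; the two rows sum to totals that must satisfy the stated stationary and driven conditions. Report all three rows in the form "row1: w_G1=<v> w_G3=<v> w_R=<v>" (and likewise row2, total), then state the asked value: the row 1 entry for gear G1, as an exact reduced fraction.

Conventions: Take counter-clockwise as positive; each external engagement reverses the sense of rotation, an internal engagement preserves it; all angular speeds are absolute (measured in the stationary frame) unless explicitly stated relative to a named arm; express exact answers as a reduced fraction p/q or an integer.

row1: w_G1=27/43 w_G3=27/43 w_R=27/43
row2: w_G1=-27/43 w_G3=16/43 w_R=0
total: w_G1=0 w_G3=1 w_R=27/43
asked value: 27/43

recognized (axles ride arm R): planetary set, 32/11/54 teeth
superposition row 1 [locked train]: every member turns x
row 2 (arm held, sun turns y): ω_ring = −(32/54)·y, ω_arm = 0
boundary: total ω_sun = x + y = 0 and total ω_ring = x − (32/54)·y = 1  ⇒  y = -27/43, x = 27/43
row 2 ring = −(32/54)·(-27/43) = 16/43
totals (row 1 + row 2): sun 27/43 + (-27/43) = 0, ring 27/43 + 16/43 = 1, arm 27/43 + 0 = 27/43
asked cell (row1, sun) = 27/43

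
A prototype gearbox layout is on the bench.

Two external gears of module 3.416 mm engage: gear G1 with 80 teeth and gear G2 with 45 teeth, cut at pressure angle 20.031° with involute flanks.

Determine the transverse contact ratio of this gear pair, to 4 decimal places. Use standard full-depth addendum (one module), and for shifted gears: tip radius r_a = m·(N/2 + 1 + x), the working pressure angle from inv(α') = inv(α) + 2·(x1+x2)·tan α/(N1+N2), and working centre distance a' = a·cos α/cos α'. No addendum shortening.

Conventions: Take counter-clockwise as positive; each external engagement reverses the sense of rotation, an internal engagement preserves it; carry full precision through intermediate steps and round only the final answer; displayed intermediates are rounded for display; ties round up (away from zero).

topology: single-mesh involute geometry — m = 3.416, 80T/45T pair
base radii: r_b1 = 128.374296, r_b2 = 72.210541
tip radii: r_a1 = 140.056000, r_a2 = 80.276000
no profile shift: α' = α, a' = a
action lengths: √(r_a1²−r_b1²) = 55.997530, √(r_a2²−r_b2²) = 35.069558
base pitch p_b = π·m·cos α = 10.082494
CR = (55.997530 + 35.069558 − 213.500000·sin 20.03100°)/10.082494 = 1.779049
contact ratio ≈ 1.7790

1.7790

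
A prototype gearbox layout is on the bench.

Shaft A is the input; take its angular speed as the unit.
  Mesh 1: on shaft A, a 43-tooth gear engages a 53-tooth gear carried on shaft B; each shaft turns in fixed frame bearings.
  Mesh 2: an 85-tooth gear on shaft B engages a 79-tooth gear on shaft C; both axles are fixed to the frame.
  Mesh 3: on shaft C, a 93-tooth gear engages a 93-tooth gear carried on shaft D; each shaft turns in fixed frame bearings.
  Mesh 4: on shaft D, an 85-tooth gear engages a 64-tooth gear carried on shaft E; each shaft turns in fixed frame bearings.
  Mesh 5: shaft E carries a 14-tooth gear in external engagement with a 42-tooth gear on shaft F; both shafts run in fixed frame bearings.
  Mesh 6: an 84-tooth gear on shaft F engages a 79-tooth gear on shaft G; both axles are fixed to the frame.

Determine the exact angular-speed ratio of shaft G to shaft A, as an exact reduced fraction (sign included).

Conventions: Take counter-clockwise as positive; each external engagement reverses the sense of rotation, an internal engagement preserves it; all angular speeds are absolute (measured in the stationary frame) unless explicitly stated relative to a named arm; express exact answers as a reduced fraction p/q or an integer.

2174725/5292368

class = fixed-axis compound train [6 meshes; 6 ratios multiply, 6 sense flips]
mesh 1 [43T→53T]: running ratio 43/53, sense −
mesh 2 [85T→79T]: running ratio 3655/4187, sense +
mesh 3 [93T→93T]: running ratio 3655/4187, sense −
mesh 4 [85T→64T]: running ratio 310675/267968, sense +
mesh 5 [14T→42T]: running ratio 310675/803904, sense −
mesh 6 [84T→79T]: running ratio 2174725/5292368, sense +
ω_out/ω_in = 2174725/5292368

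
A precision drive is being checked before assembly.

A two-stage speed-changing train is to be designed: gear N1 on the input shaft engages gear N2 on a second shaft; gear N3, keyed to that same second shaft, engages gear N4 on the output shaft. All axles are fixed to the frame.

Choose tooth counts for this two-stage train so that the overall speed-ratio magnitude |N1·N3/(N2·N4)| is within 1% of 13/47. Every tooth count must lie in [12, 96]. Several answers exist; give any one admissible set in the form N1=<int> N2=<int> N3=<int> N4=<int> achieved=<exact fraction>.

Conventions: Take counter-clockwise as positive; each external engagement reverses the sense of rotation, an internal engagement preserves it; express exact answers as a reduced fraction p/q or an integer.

design class (target 13/47): fixed-axis compound train
target = 13/47 in lowest terms: an exact hit needs N1·N3 = k·13 and N2·N4 = k·47 for one integer k, every count in [12, 96]; additionally prefer no 1:1 stage (N1 ≠ N2, N3 ≠ N4)
k = 1…11: no 1:1-free in-range split of k·13 and k·47 into factor pairs; take k = 12
k = 12: N1·N3 = 156 = 12·13, N2·N4 = 564 = 47·12
achieved = 12·13/(47·12) = 13/47; |achieved − target| = 0 ≤ 13/4700 ✓

N1=12 N2=47 N3=13 N4=12 achieved=13/47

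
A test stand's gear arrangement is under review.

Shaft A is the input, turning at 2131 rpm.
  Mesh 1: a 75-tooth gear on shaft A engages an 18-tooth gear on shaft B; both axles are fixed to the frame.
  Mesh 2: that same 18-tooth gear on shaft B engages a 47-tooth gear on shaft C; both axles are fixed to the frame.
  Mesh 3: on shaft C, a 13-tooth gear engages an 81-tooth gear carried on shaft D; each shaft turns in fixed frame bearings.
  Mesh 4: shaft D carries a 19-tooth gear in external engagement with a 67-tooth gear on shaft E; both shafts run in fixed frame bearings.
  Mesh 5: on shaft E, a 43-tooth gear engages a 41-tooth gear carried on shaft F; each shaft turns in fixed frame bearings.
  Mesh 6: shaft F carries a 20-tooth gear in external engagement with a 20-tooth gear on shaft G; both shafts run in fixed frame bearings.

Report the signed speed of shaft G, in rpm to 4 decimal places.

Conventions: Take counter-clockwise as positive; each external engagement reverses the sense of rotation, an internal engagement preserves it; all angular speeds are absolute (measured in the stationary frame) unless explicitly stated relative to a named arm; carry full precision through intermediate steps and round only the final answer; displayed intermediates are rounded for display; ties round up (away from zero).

+162.3187 rpm

6-mesh fixed-axis compound train (all bearings frame-fixed)
mesh 1 [75T→18T]: ω = 2131.0000×75/18 = 8879.1667 rpm, sense flips to −
mesh 2 [18T→47T]: ω = 8879.1667×18/47 = 3400.5319 rpm, sense flips to +
mesh 3 [13T→81T]: ω = 3400.5319×13/81 = 545.7644 rpm, sense flips to −
mesh 4 [19T→67T]: ω = 545.7644×19/67 = 154.7690 rpm, sense flips to +
mesh 5 [43T→41T]: ω = 154.7690×43/41 = 162.3187 rpm, sense flips to −
mesh 6 [20T→20T]: ω = 162.3187×20/20 = 162.3187 rpm, sense flips to +
signed output speed = +162.3187 rpm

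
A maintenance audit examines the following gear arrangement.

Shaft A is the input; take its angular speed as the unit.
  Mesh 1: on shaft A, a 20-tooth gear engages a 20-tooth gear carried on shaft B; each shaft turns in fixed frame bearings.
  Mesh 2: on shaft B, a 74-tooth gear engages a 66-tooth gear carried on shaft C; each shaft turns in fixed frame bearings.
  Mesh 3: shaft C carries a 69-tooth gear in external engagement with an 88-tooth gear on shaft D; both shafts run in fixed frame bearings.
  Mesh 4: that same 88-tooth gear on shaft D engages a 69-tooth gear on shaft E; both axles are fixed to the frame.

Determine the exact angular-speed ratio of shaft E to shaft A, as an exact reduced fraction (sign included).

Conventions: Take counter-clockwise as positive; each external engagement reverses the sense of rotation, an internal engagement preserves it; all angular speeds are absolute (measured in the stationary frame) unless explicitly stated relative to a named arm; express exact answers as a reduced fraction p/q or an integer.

class = fixed-axis compound train [4 meshes; 4 ratios multiply, 4 sense flips]
mesh 1 [20T→20T]: running ratio 1, sense −
mesh 2 [74T→66T]: running ratio 37/33, sense +
mesh 3 [69T→88T]: running ratio 851/968, sense −
mesh 4 [88T→69T]: running ratio 37/33, sense +
ω_out/ω_in = 37/33

37/33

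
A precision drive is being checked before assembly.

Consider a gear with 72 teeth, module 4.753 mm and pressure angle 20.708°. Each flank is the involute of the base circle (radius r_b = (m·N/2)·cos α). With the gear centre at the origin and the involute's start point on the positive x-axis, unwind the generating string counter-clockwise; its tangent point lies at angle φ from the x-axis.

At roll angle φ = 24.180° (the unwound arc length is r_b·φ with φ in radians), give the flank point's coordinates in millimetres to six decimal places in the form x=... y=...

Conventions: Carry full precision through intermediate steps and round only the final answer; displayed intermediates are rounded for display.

x=173.678025 y=3.939039

class = single-mesh tooth geometry [base-circle involute, m = 4.753, 72T]
pitch radius r_p = m·N/2 = 4.753·72/2 = 171.108000
base radius r_b = r_p·cos α = 171.108000·cos 20.708° = 160.053511
roll angle φ = 24.180° = 0.42202061 rad
x = r_b·(cos φ + φ·sin φ) = 173.678025
y = r_b·(sin φ − φ·cos φ) = 3.939039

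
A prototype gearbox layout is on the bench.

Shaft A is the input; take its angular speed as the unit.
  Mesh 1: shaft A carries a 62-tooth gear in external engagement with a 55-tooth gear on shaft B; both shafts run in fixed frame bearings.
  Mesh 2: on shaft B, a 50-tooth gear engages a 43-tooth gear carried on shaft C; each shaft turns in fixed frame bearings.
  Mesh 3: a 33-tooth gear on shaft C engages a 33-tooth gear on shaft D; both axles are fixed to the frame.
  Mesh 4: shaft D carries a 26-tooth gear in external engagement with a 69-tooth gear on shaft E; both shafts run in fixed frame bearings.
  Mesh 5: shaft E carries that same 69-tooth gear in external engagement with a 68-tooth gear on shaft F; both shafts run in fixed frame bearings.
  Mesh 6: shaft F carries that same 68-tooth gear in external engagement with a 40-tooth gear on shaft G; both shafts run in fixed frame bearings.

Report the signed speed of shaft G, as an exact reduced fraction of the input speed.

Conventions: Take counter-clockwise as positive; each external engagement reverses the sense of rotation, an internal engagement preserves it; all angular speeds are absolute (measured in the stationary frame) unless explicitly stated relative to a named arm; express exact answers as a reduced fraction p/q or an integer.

6-mesh fixed-axis compound train (all bearings frame-fixed)
mesh 1 [62T→55T]: |ω|/ω_in = 1×62/55 = 62/55, sense flips to −
mesh 2 [50T→43T]: |ω|/ω_in = (62/55)×50/43 = 620/473, sense flips to +
mesh 3 [33T→33T]: |ω|/ω_in = (620/473)×33/33 = 620/473, sense flips to −
mesh 4 [26T→69T]: |ω|/ω_in = (620/473)×26/69 = 16120/32637, sense flips to +
mesh 5 [69T→68T]: |ω|/ω_in = (16120/32637)×69/68 = 4030/8041, sense flips to −
mesh 6 [68T→40T]: |ω|/ω_in = (4030/8041)×68/40 = 403/473, sense flips to +
signed output speed (× input speed) = 403/473

403/473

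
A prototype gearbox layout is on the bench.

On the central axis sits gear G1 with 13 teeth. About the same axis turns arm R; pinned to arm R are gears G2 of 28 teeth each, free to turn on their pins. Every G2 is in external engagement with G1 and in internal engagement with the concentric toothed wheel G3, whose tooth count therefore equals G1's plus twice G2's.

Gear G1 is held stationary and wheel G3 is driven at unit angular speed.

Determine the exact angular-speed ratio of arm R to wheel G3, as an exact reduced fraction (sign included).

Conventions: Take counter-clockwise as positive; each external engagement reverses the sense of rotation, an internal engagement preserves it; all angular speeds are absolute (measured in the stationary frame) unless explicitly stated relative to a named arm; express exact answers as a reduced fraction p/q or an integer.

topology: planetary set — G1 13T / G2 28T / G3 69T, arm = carrier (Willis)
ring teeth: 13 + 2·28 = 69
13(ω_sun−ω_arm) = −69(ω_ring−ω_arm),  ω_sun = 0, ω_ring = 1
13(0−ω_arm) = −69(1−ω_arm)  ⇒  82·ω_arm = 69  ⇒  ω_arm = 69/82
ω_out/ω_in = 69/82

69/82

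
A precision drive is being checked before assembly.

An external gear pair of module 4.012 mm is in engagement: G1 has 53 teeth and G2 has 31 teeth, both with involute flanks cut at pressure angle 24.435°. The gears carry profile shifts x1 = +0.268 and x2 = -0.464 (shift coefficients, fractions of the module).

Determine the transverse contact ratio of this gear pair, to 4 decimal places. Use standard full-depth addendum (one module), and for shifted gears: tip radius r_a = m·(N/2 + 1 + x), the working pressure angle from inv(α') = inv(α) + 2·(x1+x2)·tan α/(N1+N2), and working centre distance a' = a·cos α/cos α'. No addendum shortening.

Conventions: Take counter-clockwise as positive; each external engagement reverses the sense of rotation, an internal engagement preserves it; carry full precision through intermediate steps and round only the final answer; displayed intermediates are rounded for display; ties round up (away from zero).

1.5645

recognized (one external pair, fixed centres): single-mesh tooth geometry, m = 4.012, N1 = 53, N2 = 31
base radii: r_b1 = 96.795218, r_b2 = 56.616071
tip radii: r_a1 = 111.405216, r_a2 = 64.336432
inv(α') = inv(24.435°) + 2·(+0.268-0.464)·tan α/(53+31) = 0.02576535  ⇒  α' = 23.82975°
a' = a·cos α / cos α' = 168.5040·cos 24.435°/cos 23.82975° = 167.708436
action lengths: √(r_a1²−r_b1²) = 55.152588, √(r_a2²−r_b2²) = 30.558092
base pitch p_b = π·m·cos α = 11.475138
CR = (55.152588 + 30.558092 − 167.708436·sin 23.82975°)/11.475138 = 1.564517
contact ratio ≈ 1.5645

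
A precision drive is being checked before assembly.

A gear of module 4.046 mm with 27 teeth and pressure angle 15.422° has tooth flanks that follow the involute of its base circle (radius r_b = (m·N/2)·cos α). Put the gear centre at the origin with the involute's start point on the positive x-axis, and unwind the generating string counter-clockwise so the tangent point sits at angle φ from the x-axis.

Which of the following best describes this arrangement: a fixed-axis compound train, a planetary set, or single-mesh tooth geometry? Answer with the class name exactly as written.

recognized (one wheel, involute flank): single-mesh tooth geometry, m = 4.046, N = 27
classification: single-mesh tooth geometry

single-mesh tooth geometry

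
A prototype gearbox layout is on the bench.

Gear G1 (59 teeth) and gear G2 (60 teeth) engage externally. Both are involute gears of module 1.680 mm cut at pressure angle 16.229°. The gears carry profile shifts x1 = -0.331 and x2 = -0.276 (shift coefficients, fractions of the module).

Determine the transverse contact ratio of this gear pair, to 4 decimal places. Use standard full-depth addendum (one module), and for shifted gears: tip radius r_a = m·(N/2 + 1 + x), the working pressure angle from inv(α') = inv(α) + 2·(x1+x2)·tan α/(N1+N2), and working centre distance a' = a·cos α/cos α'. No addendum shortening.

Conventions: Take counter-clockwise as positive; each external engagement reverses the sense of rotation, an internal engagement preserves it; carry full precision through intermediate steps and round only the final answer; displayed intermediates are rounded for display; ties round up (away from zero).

2.3059

topology: single-mesh involute geometry — m = 1.680, 59T/60T pair
base radii: r_b1 = 47.585151, r_b2 = 48.391679
tip radii: r_a1 = 50.683920, r_a2 = 51.616320
inv(α') = inv(16.229°) + 2·(-0.331-0.276)·tan α/(59+60) = 0.00485686  ⇒  α' = 13.88374°
a' = a·cos α / cos α' = 99.9600·cos 16.229°/cos 13.88374° = 98.865215
action lengths: √(r_a1²−r_b1²) = 17.450306, √(r_a2²−r_b2²) = 17.958005
base pitch p_b = π·m·cos α = 5.067565
CR = (17.450306 + 17.958005 − 98.865215·sin 13.88374°)/5.067565 = 2.305910
contact ratio ≈ 2.3059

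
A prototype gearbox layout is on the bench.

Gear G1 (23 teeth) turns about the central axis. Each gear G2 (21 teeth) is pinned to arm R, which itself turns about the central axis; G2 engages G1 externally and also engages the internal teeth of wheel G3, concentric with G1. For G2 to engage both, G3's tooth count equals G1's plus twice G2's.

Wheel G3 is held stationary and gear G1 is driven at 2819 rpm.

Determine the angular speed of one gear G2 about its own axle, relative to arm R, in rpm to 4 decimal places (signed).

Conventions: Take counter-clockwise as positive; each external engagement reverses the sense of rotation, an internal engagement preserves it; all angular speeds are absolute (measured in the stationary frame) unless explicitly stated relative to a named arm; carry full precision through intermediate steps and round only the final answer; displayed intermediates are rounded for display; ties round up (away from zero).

-2280.5222 rpm

topology: planetary set — G1 23T / G2 21T / G3 65T, arm = carrier (Willis)
normalise by the input: solve with ω_sun = 1, then scale by 2819 rpm
ring teeth: 23 + 2·21 = 65
23(ω_sun−ω_arm) = −65(ω_ring−ω_arm),  ω_ring = 0, ω_sun = 1
23(1−ω_arm) = −65(0−ω_arm)  ⇒  88·ω_arm = 23  ⇒  ω_arm = 23/88
sun–planet mesh: 23·(1−23/88) = −21·(ω_p−ω_arm)  ⇒  ω_p−ω_arm = -1495/1848
scale: ω_p−ω_arm = -1495/1848 × 2819 rpm = -2280.5222 rpm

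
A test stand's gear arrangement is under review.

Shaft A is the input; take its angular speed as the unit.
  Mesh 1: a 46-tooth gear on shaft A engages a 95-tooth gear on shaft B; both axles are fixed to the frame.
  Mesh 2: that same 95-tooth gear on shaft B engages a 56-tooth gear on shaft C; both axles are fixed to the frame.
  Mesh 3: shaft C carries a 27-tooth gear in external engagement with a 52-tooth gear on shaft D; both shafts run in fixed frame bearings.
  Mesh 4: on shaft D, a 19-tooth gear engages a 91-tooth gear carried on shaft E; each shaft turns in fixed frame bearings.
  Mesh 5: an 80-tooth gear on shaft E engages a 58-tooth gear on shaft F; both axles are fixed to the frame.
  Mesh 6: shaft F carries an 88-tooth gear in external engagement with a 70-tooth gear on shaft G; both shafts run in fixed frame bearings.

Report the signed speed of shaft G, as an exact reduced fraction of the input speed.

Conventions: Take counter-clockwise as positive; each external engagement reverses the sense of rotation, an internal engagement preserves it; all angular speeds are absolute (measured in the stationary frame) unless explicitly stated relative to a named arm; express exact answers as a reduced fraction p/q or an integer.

6-mesh fixed-axis compound train (all bearings frame-fixed)
mesh 1 [46T→95T]: |ω|/ω_in = 1×46/95 = 46/95, sense flips to −
mesh 2 [95T→56T]: |ω|/ω_in = (46/95)×95/56 = 23/28, sense flips to +
mesh 3 [27T→52T]: |ω|/ω_in = (23/28)×27/52 = 621/1456, sense flips to −
mesh 4 [19T→91T]: |ω|/ω_in = (621/1456)×19/91 = 11799/132496, sense flips to +
mesh 5 [80T→58T]: |ω|/ω_in = (11799/132496)×80/58 = 58995/480298, sense flips to −
mesh 6 [88T→70T]: |ω|/ω_in = (58995/480298)×88/70 = 259578/1681043, sense flips to +
signed output speed (× input speed) = 259578/1681043

259578/1681043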